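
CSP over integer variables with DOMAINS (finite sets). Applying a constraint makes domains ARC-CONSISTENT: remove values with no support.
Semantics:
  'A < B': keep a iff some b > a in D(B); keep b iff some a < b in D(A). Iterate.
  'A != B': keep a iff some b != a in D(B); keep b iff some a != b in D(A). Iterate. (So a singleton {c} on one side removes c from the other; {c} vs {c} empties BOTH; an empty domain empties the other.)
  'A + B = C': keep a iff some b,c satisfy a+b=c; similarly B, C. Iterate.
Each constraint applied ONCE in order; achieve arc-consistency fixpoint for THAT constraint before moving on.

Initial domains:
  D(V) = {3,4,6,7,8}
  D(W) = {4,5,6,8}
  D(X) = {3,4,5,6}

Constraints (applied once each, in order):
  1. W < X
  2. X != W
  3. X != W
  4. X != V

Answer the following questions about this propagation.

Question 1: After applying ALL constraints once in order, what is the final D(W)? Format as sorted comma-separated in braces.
Answer: {4,5}

Derivation:
Constraint 1 (W < X) on D(W)={4,5,6,8} D(X)={3,4,5,6}: W {4,5,6,8}->{4,5}; X {3,4,5,6}->{5,6}
Constraint 2 (X != W) on D(X)={5,6} D(W)={4,5}: no change
Constraint 3 (X != W) on D(X)={5,6} D(W)={4,5}: no change
Constraint 4 (X != V) on D(X)={5,6} D(V)={3,4,6,7,8}: no change
So after all 4 constraints: D(W) = {4,5}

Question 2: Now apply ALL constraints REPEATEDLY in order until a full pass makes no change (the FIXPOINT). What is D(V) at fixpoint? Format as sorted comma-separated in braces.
pass 0 (initial): D(V)={3,4,6,7,8}
pass 1: W {4,5,6,8}->{4,5}; X {3,4,5,6}->{5,6}
pass 2: no change
Fixpoint after 2 passes: D(V) = {3,4,6,7,8}

Answer: {3,4,6,7,8}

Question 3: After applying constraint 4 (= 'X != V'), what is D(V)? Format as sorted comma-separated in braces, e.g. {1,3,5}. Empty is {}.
Answer: {3,4,6,7,8}

Derivation:
Constraint 1 (W < X) on D(W)={4,5,6,8} D(X)={3,4,5,6}: W {4,5,6,8}->{4,5}; X {3,4,5,6}->{5,6}
Constraint 2 (X != W) on D(X)={5,6} D(W)={4,5}: no change
Constraint 3 (X != W) on D(X)={5,6} D(W)={4,5}: no change
Constraint 4 (X != V) on D(X)={5,6} D(V)={3,4,6,7,8}: no change
So after constraint 4: D(V) = {3,4,6,7,8}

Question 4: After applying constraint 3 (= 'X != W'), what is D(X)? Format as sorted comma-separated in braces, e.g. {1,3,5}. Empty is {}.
Constraint 1 (W < X) on D(W)={4,5,6,8} D(X)={3,4,5,6}: W {4,5,6,8}->{4,5}; X {3,4,5,6}->{5,6}
Constraint 2 (X != W) on D(X)={5,6} D(W)={4,5}: no change
Constraint 3 (X != W) on D(X)={5,6} D(W)={4,5}: no change
So after constraint 3: D(X) = {5,6}

Answer: {5,6}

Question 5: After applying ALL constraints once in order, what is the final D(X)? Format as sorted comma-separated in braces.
Answer: {5,6}

Derivation:
Constraint 1 (W < X) on D(W)={4,5,6,8} D(X)={3,4,5,6}: W {4,5,6,8}->{4,5}; X {3,4,5,6}->{5,6}
Constraint 2 (X != W) on D(X)={5,6} D(W)={4,5}: no change
Constraint 3 (X != W) on D(X)={5,6} D(W)={4,5}: no change
Constraint 4 (X != V) on D(X)={5,6} D(V)={3,4,6,7,8}: no change
So after all 4 constraints: D(X) = {5,6}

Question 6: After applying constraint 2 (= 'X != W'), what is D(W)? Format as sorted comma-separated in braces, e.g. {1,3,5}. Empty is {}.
Answer: {4,5}

Derivation:
Constraint 1 (W < X) on D(W)={4,5,6,8} D(X)={3,4,5,6}: W {4,5,6,8}->{4,5}; X {3,4,5,6}->{5,6}
Constraint 2 (X != W) on D(X)={5,6} D(W)={4,5}: no change
So after constraint 2: D(W) = {4,5}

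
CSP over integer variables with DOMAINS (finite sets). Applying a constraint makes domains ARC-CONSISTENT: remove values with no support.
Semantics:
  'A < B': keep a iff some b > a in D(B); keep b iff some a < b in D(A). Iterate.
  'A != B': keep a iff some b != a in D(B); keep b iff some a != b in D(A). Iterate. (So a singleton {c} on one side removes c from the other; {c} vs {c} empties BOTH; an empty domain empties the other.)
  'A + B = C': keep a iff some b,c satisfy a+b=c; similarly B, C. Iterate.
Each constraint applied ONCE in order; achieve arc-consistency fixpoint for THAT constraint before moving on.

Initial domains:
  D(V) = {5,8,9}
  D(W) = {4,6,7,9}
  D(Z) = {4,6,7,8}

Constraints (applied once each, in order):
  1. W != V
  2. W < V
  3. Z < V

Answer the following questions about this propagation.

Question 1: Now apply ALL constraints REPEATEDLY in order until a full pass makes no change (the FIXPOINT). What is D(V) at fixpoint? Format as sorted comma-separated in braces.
Answer: {5,8,9}

Derivation:
pass 0 (initial): D(V)={5,8,9}
pass 1: W {4,6,7,9}->{4,6,7}
pass 2: no change
Fixpoint after 2 passes: D(V) = {5,8,9}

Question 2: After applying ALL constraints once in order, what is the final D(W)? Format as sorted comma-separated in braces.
Constraint 1 (W != V) on D(W)={4,6,7,9} D(V)={5,8,9}: no change
Constraint 2 (W < V) on D(W)={4,6,7,9} D(V)={5,8,9}: W {4,6,7,9}->{4,6,7}
Constraint 3 (Z < V) on D(Z)={4,6,7,8} D(V)={5,8,9}: no change
So after all 3 constraints: D(W) = {4,6,7}

Answer: {4,6,7}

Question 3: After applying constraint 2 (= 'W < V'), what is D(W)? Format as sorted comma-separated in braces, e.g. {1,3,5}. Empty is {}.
Answer: {4,6,7}

Derivation:
Constraint 1 (W != V) on D(W)={4,6,7,9} D(V)={5,8,9}: no change
Constraint 2 (W < V) on D(W)={4,6,7,9} D(V)={5,8,9}: W {4,6,7,9}->{4,6,7}
So after constraint 2: D(W) = {4,6,7}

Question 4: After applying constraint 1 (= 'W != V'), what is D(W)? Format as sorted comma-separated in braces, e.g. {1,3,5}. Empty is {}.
Answer: {4,6,7,9}

Derivation:
Constraint 1 (W != V) on D(W)={4,6,7,9} D(V)={5,8,9}: no change
So after constraint 1: D(W) = {4,6,7,9}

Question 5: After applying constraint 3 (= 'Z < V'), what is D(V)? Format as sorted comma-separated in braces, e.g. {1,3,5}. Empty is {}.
Constraint 1 (W != V) on D(W)={4,6,7,9} D(V)={5,8,9}: no change
Constraint 2 (W < V) on D(W)={4,6,7,9} D(V)={5,8,9}: W {4,6,7,9}->{4,6,7}
Constraint 3 (Z < V) on D(Z)={4,6,7,8} D(V)={5,8,9}: no change
So after constraint 3: D(V) = {5,8,9}

Answer: {5,8,9}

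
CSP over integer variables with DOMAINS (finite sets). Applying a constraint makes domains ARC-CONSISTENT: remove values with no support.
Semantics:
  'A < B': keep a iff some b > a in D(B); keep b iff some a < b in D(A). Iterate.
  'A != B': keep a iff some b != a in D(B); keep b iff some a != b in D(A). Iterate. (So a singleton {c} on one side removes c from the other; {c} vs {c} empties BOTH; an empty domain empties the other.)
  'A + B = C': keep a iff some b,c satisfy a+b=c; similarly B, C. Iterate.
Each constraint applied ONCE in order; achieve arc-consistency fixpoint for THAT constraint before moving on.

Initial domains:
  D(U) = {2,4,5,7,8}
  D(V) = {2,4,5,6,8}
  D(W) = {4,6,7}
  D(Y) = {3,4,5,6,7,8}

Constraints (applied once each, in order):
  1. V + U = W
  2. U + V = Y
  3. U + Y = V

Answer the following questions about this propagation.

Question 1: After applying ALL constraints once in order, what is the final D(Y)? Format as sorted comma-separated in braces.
Answer: {}

Derivation:
Constraint 1 (V + U = W) on D(V)={2,4,5,6,8} D(U)={2,4,5,7,8} D(W)={4,6,7}: V {2,4,5,6,8}->{2,4,5}; U {2,4,5,7,8}->{2,4,5}
Constraint 2 (U + V = Y) on D(U)={2,4,5} D(V)={2,4,5} D(Y)={3,4,5,6,7,8}: Y {3,4,5,6,7,8}->{4,6,7,8}
Constraint 3 (U + Y = V) on D(U)={2,4,5} D(Y)={4,6,7,8} D(V)={2,4,5}: U {2,4,5}->{}; Y {4,6,7,8}->{}; V {2,4,5}->{}
So after all 3 constraints: D(Y) = {}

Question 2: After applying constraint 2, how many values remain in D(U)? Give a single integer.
Constraint 1 (V + U = W) on D(V)={2,4,5,6,8} D(U)={2,4,5,7,8} D(W)={4,6,7}: V {2,4,5,6,8}->{2,4,5}; U {2,4,5,7,8}->{2,4,5}
Constraint 2 (U + V = Y) on D(U)={2,4,5} D(V)={2,4,5} D(Y)={3,4,5,6,7,8}: Y {3,4,5,6,7,8}->{4,6,7,8}
So after constraint 2: D(U)={2,4,5}, size = 3

Answer: 3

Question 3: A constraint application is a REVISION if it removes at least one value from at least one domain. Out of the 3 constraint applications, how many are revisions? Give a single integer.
Answer: 3

Derivation:
Constraint 1 (V + U = W) on D(V)={2,4,5,6,8} D(U)={2,4,5,7,8} D(W)={4,6,7}: V {2,4,5,6,8}->{2,4,5}; U {2,4,5,7,8}->{2,4,5} => REVISION
Constraint 2 (U + V = Y) on D(U)={2,4,5} D(V)={2,4,5} D(Y)={3,4,5,6,7,8}: Y {3,4,5,6,7,8}->{4,6,7,8} => REVISION
Constraint 3 (U + Y = V) on D(U)={2,4,5} D(Y)={4,6,7,8} D(V)={2,4,5}: U {2,4,5}->{}; Y {4,6,7,8}->{}; V {2,4,5}->{} => REVISION
Total revisions = 3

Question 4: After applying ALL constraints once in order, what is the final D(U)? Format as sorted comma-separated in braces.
Answer: {}

Derivation:
Constraint 1 (V + U = W) on D(V)={2,4,5,6,8} D(U)={2,4,5,7,8} D(W)={4,6,7}: V {2,4,5,6,8}->{2,4,5}; U {2,4,5,7,8}->{2,4,5}
Constraint 2 (U + V = Y) on D(U)={2,4,5} D(V)={2,4,5} D(Y)={3,4,5,6,7,8}: Y {3,4,5,6,7,8}->{4,6,7,8}
Constraint 3 (U + Y = V) on D(U)={2,4,5} D(Y)={4,6,7,8} D(V)={2,4,5}: U {2,4,5}->{}; Y {4,6,7,8}->{}; V {2,4,5}->{}
So after all 3 constraints: D(U) = {}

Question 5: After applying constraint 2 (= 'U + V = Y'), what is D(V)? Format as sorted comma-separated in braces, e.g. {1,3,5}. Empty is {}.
Constraint 1 (V + U = W) on D(V)={2,4,5,6,8} D(U)={2,4,5,7,8} D(W)={4,6,7}: V {2,4,5,6,8}->{2,4,5}; U {2,4,5,7,8}->{2,4,5}
Constraint 2 (U + V = Y) on D(U)={2,4,5} D(V)={2,4,5} D(Y)={3,4,5,6,7,8}: Y {3,4,5,6,7,8}->{4,6,7,8}
So after constraint 2: D(V) = {2,4,5}

Answer: {2,4,5}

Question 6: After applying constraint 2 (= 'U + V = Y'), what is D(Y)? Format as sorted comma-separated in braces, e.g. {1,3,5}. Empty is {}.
Answer: {4,6,7,8}

Derivation:
Constraint 1 (V + U = W) on D(V)={2,4,5,6,8} D(U)={2,4,5,7,8} D(W)={4,6,7}: V {2,4,5,6,8}->{2,4,5}; U {2,4,5,7,8}->{2,4,5}
Constraint 2 (U + V = Y) on D(U)={2,4,5} D(V)={2,4,5} D(Y)={3,4,5,6,7,8}: Y {3,4,5,6,7,8}->{4,6,7,8}
So after constraint 2: D(Y) = {4,6,7,8}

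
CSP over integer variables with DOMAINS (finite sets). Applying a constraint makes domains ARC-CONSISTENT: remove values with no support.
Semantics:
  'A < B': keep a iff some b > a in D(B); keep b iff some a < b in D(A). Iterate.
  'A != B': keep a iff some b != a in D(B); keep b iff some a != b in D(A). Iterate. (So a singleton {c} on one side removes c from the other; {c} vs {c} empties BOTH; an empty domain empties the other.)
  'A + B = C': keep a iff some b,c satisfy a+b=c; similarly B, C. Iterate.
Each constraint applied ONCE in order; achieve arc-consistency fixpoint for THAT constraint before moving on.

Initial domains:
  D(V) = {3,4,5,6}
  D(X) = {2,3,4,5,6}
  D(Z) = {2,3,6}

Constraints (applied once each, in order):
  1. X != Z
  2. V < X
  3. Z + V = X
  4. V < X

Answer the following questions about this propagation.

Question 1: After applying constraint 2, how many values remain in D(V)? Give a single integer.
Constraint 1 (X != Z) on D(X)={2,3,4,5,6} D(Z)={2,3,6}: no change
Constraint 2 (V < X) on D(V)={3,4,5,6} D(X)={2,3,4,5,6}: V {3,4,5,6}->{3,4,5}; X {2,3,4,5,6}->{4,5,6}
So after constraint 2: D(V)={3,4,5}, size = 3

Answer: 3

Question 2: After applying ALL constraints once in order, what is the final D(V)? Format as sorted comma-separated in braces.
Constraint 1 (X != Z) on D(X)={2,3,4,5,6} D(Z)={2,3,6}: no change
Constraint 2 (V < X) on D(V)={3,4,5,6} D(X)={2,3,4,5,6}: V {3,4,5,6}->{3,4,5}; X {2,3,4,5,6}->{4,5,6}
Constraint 3 (Z + V = X) on D(Z)={2,3,6} D(V)={3,4,5} D(X)={4,5,6}: Z {2,3,6}->{2,3}; V {3,4,5}->{3,4}; X {4,5,6}->{5,6}
Constraint 4 (V < X) on D(V)={3,4} D(X)={5,6}: no change
So after all 4 constraints: D(V) = {3,4}

Answer: {3,4}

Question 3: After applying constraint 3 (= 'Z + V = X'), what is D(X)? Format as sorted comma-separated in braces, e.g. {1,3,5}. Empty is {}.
Answer: {5,6}

Derivation:
Constraint 1 (X != Z) on D(X)={2,3,4,5,6} D(Z)={2,3,6}: no change
Constraint 2 (V < X) on D(V)={3,4,5,6} D(X)={2,3,4,5,6}: V {3,4,5,6}->{3,4,5}; X {2,3,4,5,6}->{4,5,6}
Constraint 3 (Z + V = X) on D(Z)={2,3,6} D(V)={3,4,5} D(X)={4,5,6}: Z {2,3,6}->{2,3}; V {3,4,5}->{3,4}; X {4,5,6}->{5,6}
So after constraint 3: D(X) = {5,6}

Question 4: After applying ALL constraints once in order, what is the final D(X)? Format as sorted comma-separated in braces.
Constraint 1 (X != Z) on D(X)={2,3,4,5,6} D(Z)={2,3,6}: no change
Constraint 2 (V < X) on D(V)={3,4,5,6} D(X)={2,3,4,5,6}: V {3,4,5,6}->{3,4,5}; X {2,3,4,5,6}->{4,5,6}
Constraint 3 (Z + V = X) on D(Z)={2,3,6} D(V)={3,4,5} D(X)={4,5,6}: Z {2,3,6}->{2,3}; V {3,4,5}->{3,4}; X {4,5,6}->{5,6}
Constraint 4 (V < X) on D(V)={3,4} D(X)={5,6}: no change
So after all 4 constraints: D(X) = {5,6}

Answer: {5,6}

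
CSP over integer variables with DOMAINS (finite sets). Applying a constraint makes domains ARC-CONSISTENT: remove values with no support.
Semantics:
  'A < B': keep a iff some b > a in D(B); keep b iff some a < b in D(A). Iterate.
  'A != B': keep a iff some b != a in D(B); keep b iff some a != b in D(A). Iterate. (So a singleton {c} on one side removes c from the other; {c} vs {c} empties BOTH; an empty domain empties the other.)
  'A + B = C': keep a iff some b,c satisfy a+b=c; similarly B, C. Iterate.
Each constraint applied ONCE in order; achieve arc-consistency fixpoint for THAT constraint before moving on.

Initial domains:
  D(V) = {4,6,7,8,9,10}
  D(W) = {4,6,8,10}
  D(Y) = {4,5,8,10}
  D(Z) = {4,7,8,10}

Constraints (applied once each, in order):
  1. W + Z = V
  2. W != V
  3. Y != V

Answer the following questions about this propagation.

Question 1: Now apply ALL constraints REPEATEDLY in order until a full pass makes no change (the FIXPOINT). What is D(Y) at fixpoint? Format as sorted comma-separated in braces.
Answer: {4,5,8,10}

Derivation:
pass 0 (initial): D(Y)={4,5,8,10}
pass 1: V {4,6,7,8,9,10}->{8,10}; W {4,6,8,10}->{4,6}; Z {4,7,8,10}->{4}
pass 2: no change
Fixpoint after 2 passes: D(Y) = {4,5,8,10}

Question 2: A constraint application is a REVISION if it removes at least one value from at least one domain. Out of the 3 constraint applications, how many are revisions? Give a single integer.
Answer: 1

Derivation:
Constraint 1 (W + Z = V) on D(W)={4,6,8,10} D(Z)={4,7,8,10} D(V)={4,6,7,8,9,10}: W {4,6,8,10}->{4,6}; Z {4,7,8,10}->{4}; V {4,6,7,8,9,10}->{8,10} => REVISION
Constraint 2 (W != V) on D(W)={4,6} D(V)={8,10}: no change => not a revision
Constraint 3 (Y != V) on D(Y)={4,5,8,10} D(V)={8,10}: no change => not a revision
Total revisions = 1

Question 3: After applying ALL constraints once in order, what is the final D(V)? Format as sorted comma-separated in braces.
Answer: {8,10}

Derivation:
Constraint 1 (W + Z = V) on D(W)={4,6,8,10} D(Z)={4,7,8,10} D(V)={4,6,7,8,9,10}: W {4,6,8,10}->{4,6}; Z {4,7,8,10}->{4}; V {4,6,7,8,9,10}->{8,10}
Constraint 2 (W != V) on D(W)={4,6} D(V)={8,10}: no change
Constraint 3 (Y != V) on D(Y)={4,5,8,10} D(V)={8,10}: no change
So after all 3 constraints: D(V) = {8,10}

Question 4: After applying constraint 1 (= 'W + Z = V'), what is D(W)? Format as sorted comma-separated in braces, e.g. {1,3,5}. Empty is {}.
Constraint 1 (W + Z = V) on D(W)={4,6,8,10} D(Z)={4,7,8,10} D(V)={4,6,7,8,9,10}: W {4,6,8,10}->{4,6}; Z {4,7,8,10}->{4}; V {4,6,7,8,9,10}->{8,10}
So after constraint 1: D(W) = {4,6}

Answer: {4,6}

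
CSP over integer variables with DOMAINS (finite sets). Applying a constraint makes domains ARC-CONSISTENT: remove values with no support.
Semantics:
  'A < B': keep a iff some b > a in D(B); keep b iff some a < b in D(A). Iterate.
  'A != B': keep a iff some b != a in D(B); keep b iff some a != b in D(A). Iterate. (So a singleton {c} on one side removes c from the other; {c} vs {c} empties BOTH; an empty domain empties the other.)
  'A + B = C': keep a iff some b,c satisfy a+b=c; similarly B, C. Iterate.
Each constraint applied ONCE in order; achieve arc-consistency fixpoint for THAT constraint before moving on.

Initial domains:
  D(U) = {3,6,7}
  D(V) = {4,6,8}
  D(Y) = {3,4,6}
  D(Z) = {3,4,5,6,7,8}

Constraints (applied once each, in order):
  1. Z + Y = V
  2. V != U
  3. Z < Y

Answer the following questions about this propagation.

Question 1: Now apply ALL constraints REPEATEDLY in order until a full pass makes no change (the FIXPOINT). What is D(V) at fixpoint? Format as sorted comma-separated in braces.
pass 0 (initial): D(V)={4,6,8}
pass 1: V {4,6,8}->{6,8}; Y {3,4,6}->{4}; Z {3,4,5,6,7,8}->{3}
pass 2: U {3,6,7}->{}; V {6,8}->{}; Y {4}->{}; Z {3}->{}
pass 3: no change
Fixpoint after 3 passes: D(V) = {}

Answer: {}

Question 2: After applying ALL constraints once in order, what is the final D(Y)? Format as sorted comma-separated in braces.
Constraint 1 (Z + Y = V) on D(Z)={3,4,5,6,7,8} D(Y)={3,4,6} D(V)={4,6,8}: Z {3,4,5,6,7,8}->{3,4,5}; Y {3,4,6}->{3,4}; V {4,6,8}->{6,8}
Constraint 2 (V != U) on D(V)={6,8} D(U)={3,6,7}: no change
Constraint 3 (Z < Y) on D(Z)={3,4,5} D(Y)={3,4}: Z {3,4,5}->{3}; Y {3,4}->{4}
So after all 3 constraints: D(Y) = {4}

Answer: {4}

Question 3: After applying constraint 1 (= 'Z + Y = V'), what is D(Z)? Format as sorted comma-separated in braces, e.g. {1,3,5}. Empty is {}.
Answer: {3,4,5}

Derivation:
Constraint 1 (Z + Y = V) on D(Z)={3,4,5,6,7,8} D(Y)={3,4,6} D(V)={4,6,8}: Z {3,4,5,6,7,8}->{3,4,5}; Y {3,4,6}->{3,4}; V {4,6,8}->{6,8}
So after constraint 1: D(Z) = {3,4,5}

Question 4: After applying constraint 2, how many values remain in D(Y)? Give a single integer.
Constraint 1 (Z + Y = V) on D(Z)={3,4,5,6,7,8} D(Y)={3,4,6} D(V)={4,6,8}: Z {3,4,5,6,7,8}->{3,4,5}; Y {3,4,6}->{3,4}; V {4,6,8}->{6,8}
Constraint 2 (V != U) on D(V)={6,8} D(U)={3,6,7}: no change
So after constraint 2: D(Y)={3,4}, size = 2

Answer: 2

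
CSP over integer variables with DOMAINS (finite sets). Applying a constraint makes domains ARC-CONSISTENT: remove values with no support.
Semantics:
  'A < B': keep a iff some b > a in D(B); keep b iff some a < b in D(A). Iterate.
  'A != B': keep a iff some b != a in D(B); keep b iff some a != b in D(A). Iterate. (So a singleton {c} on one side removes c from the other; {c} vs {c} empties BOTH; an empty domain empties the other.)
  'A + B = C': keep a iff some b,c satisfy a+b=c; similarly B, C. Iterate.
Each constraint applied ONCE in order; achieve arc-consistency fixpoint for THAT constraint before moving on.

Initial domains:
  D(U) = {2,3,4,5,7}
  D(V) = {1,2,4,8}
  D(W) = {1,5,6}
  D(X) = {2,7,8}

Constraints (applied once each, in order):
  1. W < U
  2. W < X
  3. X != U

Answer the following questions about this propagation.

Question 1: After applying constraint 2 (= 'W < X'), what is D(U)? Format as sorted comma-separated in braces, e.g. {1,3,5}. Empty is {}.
Constraint 1 (W < U) on D(W)={1,5,6} D(U)={2,3,4,5,7}: no change
Constraint 2 (W < X) on D(W)={1,5,6} D(X)={2,7,8}: no change
So after constraint 2: D(U) = {2,3,4,5,7}

Answer: {2,3,4,5,7}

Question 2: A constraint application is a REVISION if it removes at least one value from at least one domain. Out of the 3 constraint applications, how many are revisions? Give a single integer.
Answer: 0

Derivation:
Constraint 1 (W < U) on D(W)={1,5,6} D(U)={2,3,4,5,7}: no change => not a revision
Constraint 2 (W < X) on D(W)={1,5,6} D(X)={2,7,8}: no change => not a revision
Constraint 3 (X != U) on D(X)={2,7,8} D(U)={2,3,4,5,7}: no change => not a revision
Total revisions = 0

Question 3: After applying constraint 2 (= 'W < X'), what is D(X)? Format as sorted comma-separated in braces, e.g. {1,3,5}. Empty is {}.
Answer: {2,7,8}

Derivation:
Constraint 1 (W < U) on D(W)={1,5,6} D(U)={2,3,4,5,7}: no change
Constraint 2 (W < X) on D(W)={1,5,6} D(X)={2,7,8}: no change
So after constraint 2: D(X) = {2,7,8}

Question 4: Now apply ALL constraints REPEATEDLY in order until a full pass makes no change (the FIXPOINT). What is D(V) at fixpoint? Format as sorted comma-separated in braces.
pass 0 (initial): D(V)={1,2,4,8}
pass 1: no change
Fixpoint after 1 passes: D(V) = {1,2,4,8}

Answer: {1,2,4,8}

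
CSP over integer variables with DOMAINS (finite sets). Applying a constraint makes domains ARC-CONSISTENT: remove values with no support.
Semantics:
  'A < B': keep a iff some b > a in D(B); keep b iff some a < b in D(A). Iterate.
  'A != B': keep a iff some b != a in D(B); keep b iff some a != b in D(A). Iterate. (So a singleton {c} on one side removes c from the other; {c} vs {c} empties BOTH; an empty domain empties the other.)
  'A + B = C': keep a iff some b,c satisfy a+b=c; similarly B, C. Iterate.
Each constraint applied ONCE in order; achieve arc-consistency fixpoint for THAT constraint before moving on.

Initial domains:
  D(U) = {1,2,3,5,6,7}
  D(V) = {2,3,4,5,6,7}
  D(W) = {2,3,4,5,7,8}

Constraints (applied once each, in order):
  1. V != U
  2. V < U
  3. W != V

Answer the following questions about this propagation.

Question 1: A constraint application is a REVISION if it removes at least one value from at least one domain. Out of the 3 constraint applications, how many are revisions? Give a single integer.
Answer: 1

Derivation:
Constraint 1 (V != U) on D(V)={2,3,4,5,6,7} D(U)={1,2,3,5,6,7}: no change => not a revision
Constraint 2 (V < U) on D(V)={2,3,4,5,6,7} D(U)={1,2,3,5,6,7}: V {2,3,4,5,6,7}->{2,3,4,5,6}; U {1,2,3,5,6,7}->{3,5,6,7} => REVISION
Constraint 3 (W != V) on D(W)={2,3,4,5,7,8} D(V)={2,3,4,5,6}: no change => not a revision
Total revisions = 1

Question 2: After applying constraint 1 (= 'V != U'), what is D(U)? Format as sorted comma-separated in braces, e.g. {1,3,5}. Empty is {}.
Answer: {1,2,3,5,6,7}

Derivation:
Constraint 1 (V != U) on D(V)={2,3,4,5,6,7} D(U)={1,2,3,5,6,7}: no change
So after constraint 1: D(U) = {1,2,3,5,6,7}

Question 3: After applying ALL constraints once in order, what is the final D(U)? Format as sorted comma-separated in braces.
Constraint 1 (V != U) on D(V)={2,3,4,5,6,7} D(U)={1,2,3,5,6,7}: no change
Constraint 2 (V < U) on D(V)={2,3,4,5,6,7} D(U)={1,2,3,5,6,7}: V {2,3,4,5,6,7}->{2,3,4,5,6}; U {1,2,3,5,6,7}->{3,5,6,7}
Constraint 3 (W != V) on D(W)={2,3,4,5,7,8} D(V)={2,3,4,5,6}: no change
So after all 3 constraints: D(U) = {3,5,6,7}

Answer: {3,5,6,7}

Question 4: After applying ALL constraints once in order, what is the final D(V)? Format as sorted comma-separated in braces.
Constraint 1 (V != U) on D(V)={2,3,4,5,6,7} D(U)={1,2,3,5,6,7}: no change
Constraint 2 (V < U) on D(V)={2,3,4,5,6,7} D(U)={1,2,3,5,6,7}: V {2,3,4,5,6,7}->{2,3,4,5,6}; U {1,2,3,5,6,7}->{3,5,6,7}
Constraint 3 (W != V) on D(W)={2,3,4,5,7,8} D(V)={2,3,4,5,6}: no change
So after all 3 constraints: D(V) = {2,3,4,5,6}

Answer: {2,3,4,5,6}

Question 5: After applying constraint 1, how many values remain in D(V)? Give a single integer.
Constraint 1 (V != U) on D(V)={2,3,4,5,6,7} D(U)={1,2,3,5,6,7}: no change
So after constraint 1: D(V)={2,3,4,5,6,7}, size = 6

Answer: 6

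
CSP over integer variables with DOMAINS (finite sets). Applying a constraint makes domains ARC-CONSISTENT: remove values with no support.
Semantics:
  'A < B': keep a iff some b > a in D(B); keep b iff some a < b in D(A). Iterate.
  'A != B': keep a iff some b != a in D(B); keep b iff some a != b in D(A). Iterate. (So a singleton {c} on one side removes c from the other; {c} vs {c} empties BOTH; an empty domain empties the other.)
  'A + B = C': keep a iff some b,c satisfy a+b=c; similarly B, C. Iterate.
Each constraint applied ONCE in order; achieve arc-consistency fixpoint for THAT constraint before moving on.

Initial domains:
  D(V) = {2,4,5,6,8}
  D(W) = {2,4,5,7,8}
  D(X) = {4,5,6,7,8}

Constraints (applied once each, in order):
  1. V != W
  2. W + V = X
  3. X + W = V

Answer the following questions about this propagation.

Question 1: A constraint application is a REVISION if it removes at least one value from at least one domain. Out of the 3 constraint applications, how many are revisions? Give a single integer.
Constraint 1 (V != W) on D(V)={2,4,5,6,8} D(W)={2,4,5,7,8}: no change => not a revision
Constraint 2 (W + V = X) on D(W)={2,4,5,7,8} D(V)={2,4,5,6,8} D(X)={4,5,6,7,8}: W {2,4,5,7,8}->{2,4,5}; V {2,4,5,6,8}->{2,4,5,6}; X {4,5,6,7,8}->{4,6,7,8} => REVISION
Constraint 3 (X + W = V) on D(X)={4,6,7,8} D(W)={2,4,5} D(V)={2,4,5,6}: X {4,6,7,8}->{4}; W {2,4,5}->{2}; V {2,4,5,6}->{6} => REVISION
Total revisions = 2

Answer: 2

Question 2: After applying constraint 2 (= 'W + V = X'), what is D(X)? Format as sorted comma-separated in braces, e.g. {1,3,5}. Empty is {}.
Constraint 1 (V != W) on D(V)={2,4,5,6,8} D(W)={2,4,5,7,8}: no change
Constraint 2 (W + V = X) on D(W)={2,4,5,7,8} D(V)={2,4,5,6,8} D(X)={4,5,6,7,8}: W {2,4,5,7,8}->{2,4,5}; V {2,4,5,6,8}->{2,4,5,6}; X {4,5,6,7,8}->{4,6,7,8}
So after constraint 2: D(X) = {4,6,7,8}

Answer: {4,6,7,8}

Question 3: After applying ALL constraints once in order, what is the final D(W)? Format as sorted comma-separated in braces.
Answer: {2}

Derivation:
Constraint 1 (V != W) on D(V)={2,4,5,6,8} D(W)={2,4,5,7,8}: no change
Constraint 2 (W + V = X) on D(W)={2,4,5,7,8} D(V)={2,4,5,6,8} D(X)={4,5,6,7,8}: W {2,4,5,7,8}->{2,4,5}; V {2,4,5,6,8}->{2,4,5,6}; X {4,5,6,7,8}->{4,6,7,8}
Constraint 3 (X + W = V) on D(X)={4,6,7,8} D(W)={2,4,5} D(V)={2,4,5,6}: X {4,6,7,8}->{4}; W {2,4,5}->{2}; V {2,4,5,6}->{6}
So after all 3 constraints: D(W) = {2}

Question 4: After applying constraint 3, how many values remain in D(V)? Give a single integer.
Answer: 1

Derivation:
Constraint 1 (V != W) on D(V)={2,4,5,6,8} D(W)={2,4,5,7,8}: no change
Constraint 2 (W + V = X) on D(W)={2,4,5,7,8} D(V)={2,4,5,6,8} D(X)={4,5,6,7,8}: W {2,4,5,7,8}->{2,4,5}; V {2,4,5,6,8}->{2,4,5,6}; X {4,5,6,7,8}->{4,6,7,8}
Constraint 3 (X + W = V) on D(X)={4,6,7,8} D(W)={2,4,5} D(V)={2,4,5,6}: X {4,6,7,8}->{4}; W {2,4,5}->{2}; V {2,4,5,6}->{6}
So after constraint 3: D(V)={6}, size = 1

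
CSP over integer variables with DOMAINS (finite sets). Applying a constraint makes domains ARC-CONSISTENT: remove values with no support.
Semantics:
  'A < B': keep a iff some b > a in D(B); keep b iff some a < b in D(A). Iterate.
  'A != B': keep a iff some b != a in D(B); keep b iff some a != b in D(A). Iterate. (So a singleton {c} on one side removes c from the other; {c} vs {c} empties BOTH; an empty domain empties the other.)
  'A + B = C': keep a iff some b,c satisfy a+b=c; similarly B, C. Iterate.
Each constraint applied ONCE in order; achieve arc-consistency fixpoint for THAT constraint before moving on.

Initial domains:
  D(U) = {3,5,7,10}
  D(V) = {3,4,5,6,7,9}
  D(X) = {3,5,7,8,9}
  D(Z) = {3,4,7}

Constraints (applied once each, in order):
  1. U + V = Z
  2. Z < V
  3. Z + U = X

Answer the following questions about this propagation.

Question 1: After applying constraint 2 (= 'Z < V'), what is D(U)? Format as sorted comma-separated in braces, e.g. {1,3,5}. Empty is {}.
Answer: {3}

Derivation:
Constraint 1 (U + V = Z) on D(U)={3,5,7,10} D(V)={3,4,5,6,7,9} D(Z)={3,4,7}: U {3,5,7,10}->{3}; V {3,4,5,6,7,9}->{4}; Z {3,4,7}->{7}
Constraint 2 (Z < V) on D(Z)={7} D(V)={4}: Z {7}->{}; V {4}->{}
So after constraint 2: D(U) = {3}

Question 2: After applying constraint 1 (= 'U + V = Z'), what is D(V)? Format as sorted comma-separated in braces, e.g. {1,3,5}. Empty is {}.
Constraint 1 (U + V = Z) on D(U)={3,5,7,10} D(V)={3,4,5,6,7,9} D(Z)={3,4,7}: U {3,5,7,10}->{3}; V {3,4,5,6,7,9}->{4}; Z {3,4,7}->{7}
So after constraint 1: D(V) = {4}

Answer: {4}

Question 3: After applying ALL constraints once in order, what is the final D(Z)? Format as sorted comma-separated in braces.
Answer: {}

Derivation:
Constraint 1 (U + V = Z) on D(U)={3,5,7,10} D(V)={3,4,5,6,7,9} D(Z)={3,4,7}: U {3,5,7,10}->{3}; V {3,4,5,6,7,9}->{4}; Z {3,4,7}->{7}
Constraint 2 (Z < V) on D(Z)={7} D(V)={4}: Z {7}->{}; V {4}->{}
Constraint 3 (Z + U = X) on D(Z)={} D(U)={3} D(X)={3,5,7,8,9}: U {3}->{}; X {3,5,7,8,9}->{}
So after all 3 constraints: D(Z) = {}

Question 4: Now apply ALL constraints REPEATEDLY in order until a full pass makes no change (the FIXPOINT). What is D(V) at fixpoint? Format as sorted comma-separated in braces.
pass 0 (initial): D(V)={3,4,5,6,7,9}
pass 1: U {3,5,7,10}->{}; V {3,4,5,6,7,9}->{}; X {3,5,7,8,9}->{}; Z {3,4,7}->{}
pass 2: no change
Fixpoint after 2 passes: D(V) = {}

Answer: {}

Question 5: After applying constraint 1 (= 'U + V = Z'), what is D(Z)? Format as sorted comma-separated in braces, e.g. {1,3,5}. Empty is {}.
Answer: {7}

Derivation:
Constraint 1 (U + V = Z) on D(U)={3,5,7,10} D(V)={3,4,5,6,7,9} D(Z)={3,4,7}: U {3,5,7,10}->{3}; V {3,4,5,6,7,9}->{4}; Z {3,4,7}->{7}
So after constraint 1: D(Z) = {7}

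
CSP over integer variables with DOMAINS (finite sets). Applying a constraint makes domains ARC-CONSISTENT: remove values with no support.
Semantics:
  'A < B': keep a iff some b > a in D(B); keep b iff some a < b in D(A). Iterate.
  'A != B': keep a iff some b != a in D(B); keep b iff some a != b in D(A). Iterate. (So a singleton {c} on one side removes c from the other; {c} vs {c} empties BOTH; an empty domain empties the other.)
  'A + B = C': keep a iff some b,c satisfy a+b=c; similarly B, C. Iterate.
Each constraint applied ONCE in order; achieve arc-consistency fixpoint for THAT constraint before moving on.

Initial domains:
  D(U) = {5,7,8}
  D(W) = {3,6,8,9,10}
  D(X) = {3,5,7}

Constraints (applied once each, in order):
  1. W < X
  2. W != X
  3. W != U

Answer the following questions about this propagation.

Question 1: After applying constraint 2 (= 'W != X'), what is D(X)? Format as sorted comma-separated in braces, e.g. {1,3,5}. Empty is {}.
Constraint 1 (W < X) on D(W)={3,6,8,9,10} D(X)={3,5,7}: W {3,6,8,9,10}->{3,6}; X {3,5,7}->{5,7}
Constraint 2 (W != X) on D(W)={3,6} D(X)={5,7}: no change
So after constraint 2: D(X) = {5,7}

Answer: {5,7}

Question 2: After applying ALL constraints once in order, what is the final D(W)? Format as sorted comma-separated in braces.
Constraint 1 (W < X) on D(W)={3,6,8,9,10} D(X)={3,5,7}: W {3,6,8,9,10}->{3,6}; X {3,5,7}->{5,7}
Constraint 2 (W != X) on D(W)={3,6} D(X)={5,7}: no change
Constraint 3 (W != U) on D(W)={3,6} D(U)={5,7,8}: no change
So after all 3 constraints: D(W) = {3,6}

Answer: {3,6}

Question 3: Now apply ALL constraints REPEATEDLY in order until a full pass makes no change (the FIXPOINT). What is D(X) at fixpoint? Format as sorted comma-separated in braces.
pass 0 (initial): D(X)={3,5,7}
pass 1: W {3,6,8,9,10}->{3,6}; X {3,5,7}->{5,7}
pass 2: no change
Fixpoint after 2 passes: D(X) = {5,7}

Answer: {5,7}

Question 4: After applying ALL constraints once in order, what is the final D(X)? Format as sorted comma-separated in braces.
Answer: {5,7}

Derivation:
Constraint 1 (W < X) on D(W)={3,6,8,9,10} D(X)={3,5,7}: W {3,6,8,9,10}->{3,6}; X {3,5,7}->{5,7}
Constraint 2 (W != X) on D(W)={3,6} D(X)={5,7}: no change
Constraint 3 (W != U) on D(W)={3,6} D(U)={5,7,8}: no change
So after all 3 constraints: D(X) = {5,7}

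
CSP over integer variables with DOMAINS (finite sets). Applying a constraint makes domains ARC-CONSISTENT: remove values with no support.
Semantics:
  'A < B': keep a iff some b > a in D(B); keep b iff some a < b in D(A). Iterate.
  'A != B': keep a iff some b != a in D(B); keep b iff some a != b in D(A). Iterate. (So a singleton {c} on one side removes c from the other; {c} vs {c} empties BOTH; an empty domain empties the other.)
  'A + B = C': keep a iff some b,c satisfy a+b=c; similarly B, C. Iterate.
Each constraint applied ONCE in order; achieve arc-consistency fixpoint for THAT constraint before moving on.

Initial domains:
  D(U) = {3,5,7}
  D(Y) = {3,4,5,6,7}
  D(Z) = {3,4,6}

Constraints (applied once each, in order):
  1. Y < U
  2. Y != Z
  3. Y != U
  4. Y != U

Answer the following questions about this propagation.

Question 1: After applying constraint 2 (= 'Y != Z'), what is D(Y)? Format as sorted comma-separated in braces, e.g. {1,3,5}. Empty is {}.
Answer: {3,4,5,6}

Derivation:
Constraint 1 (Y < U) on D(Y)={3,4,5,6,7} D(U)={3,5,7}: Y {3,4,5,6,7}->{3,4,5,6}; U {3,5,7}->{5,7}
Constraint 2 (Y != Z) on D(Y)={3,4,5,6} D(Z)={3,4,6}: no change
So after constraint 2: D(Y) = {3,4,5,6}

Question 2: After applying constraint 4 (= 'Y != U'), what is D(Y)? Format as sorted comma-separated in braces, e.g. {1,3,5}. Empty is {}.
Constraint 1 (Y < U) on D(Y)={3,4,5,6,7} D(U)={3,5,7}: Y {3,4,5,6,7}->{3,4,5,6}; U {3,5,7}->{5,7}
Constraint 2 (Y != Z) on D(Y)={3,4,5,6} D(Z)={3,4,6}: no change
Constraint 3 (Y != U) on D(Y)={3,4,5,6} D(U)={5,7}: no change
Constraint 4 (Y != U) on D(Y)={3,4,5,6} D(U)={5,7}: no change
So after constraint 4: D(Y) = {3,4,5,6}

Answer: {3,4,5,6}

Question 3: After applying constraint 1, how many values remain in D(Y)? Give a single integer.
Answer: 4

Derivation:
Constraint 1 (Y < U) on D(Y)={3,4,5,6,7} D(U)={3,5,7}: Y {3,4,5,6,7}->{3,4,5,6}; U {3,5,7}->{5,7}
So after constraint 1: D(Y)={3,4,5,6}, size = 4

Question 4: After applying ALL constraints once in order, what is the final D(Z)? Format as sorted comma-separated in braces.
Constraint 1 (Y < U) on D(Y)={3,4,5,6,7} D(U)={3,5,7}: Y {3,4,5,6,7}->{3,4,5,6}; U {3,5,7}->{5,7}
Constraint 2 (Y != Z) on D(Y)={3,4,5,6} D(Z)={3,4,6}: no change
Constraint 3 (Y != U) on D(Y)={3,4,5,6} D(U)={5,7}: no change
Constraint 4 (Y != U) on D(Y)={3,4,5,6} D(U)={5,7}: no change
So after all 4 constraints: D(Z) = {3,4,6}

Answer: {3,4,6}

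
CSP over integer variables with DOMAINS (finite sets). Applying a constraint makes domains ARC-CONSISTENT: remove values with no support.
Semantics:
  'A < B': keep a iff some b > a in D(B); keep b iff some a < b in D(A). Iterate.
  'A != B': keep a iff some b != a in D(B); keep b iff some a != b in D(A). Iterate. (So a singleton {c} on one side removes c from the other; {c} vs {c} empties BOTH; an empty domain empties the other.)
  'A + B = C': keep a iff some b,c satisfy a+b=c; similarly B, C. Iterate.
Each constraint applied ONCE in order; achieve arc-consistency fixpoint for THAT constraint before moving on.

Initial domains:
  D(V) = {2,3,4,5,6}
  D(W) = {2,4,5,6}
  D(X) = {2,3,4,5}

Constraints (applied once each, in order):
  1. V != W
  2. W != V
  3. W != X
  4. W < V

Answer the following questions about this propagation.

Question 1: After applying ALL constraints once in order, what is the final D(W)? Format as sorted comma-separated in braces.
Constraint 1 (V != W) on D(V)={2,3,4,5,6} D(W)={2,4,5,6}: no change
Constraint 2 (W != V) on D(W)={2,4,5,6} D(V)={2,3,4,5,6}: no change
Constraint 3 (W != X) on D(W)={2,4,5,6} D(X)={2,3,4,5}: no change
Constraint 4 (W < V) on D(W)={2,4,5,6} D(V)={2,3,4,5,6}: W {2,4,5,6}->{2,4,5}; V {2,3,4,5,6}->{3,4,5,6}
So after all 4 constraints: D(W) = {2,4,5}

Answer: {2,4,5}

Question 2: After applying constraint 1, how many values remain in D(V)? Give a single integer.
Answer: 5

Derivation:
Constraint 1 (V != W) on D(V)={2,3,4,5,6} D(W)={2,4,5,6}: no change
So after constraint 1: D(V)={2,3,4,5,6}, size = 5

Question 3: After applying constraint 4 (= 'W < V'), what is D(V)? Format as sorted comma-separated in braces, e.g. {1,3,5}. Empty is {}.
Answer: {3,4,5,6}

Derivation:
Constraint 1 (V != W) on D(V)={2,3,4,5,6} D(W)={2,4,5,6}: no change
Constraint 2 (W != V) on D(W)={2,4,5,6} D(V)={2,3,4,5,6}: no change
Constraint 3 (W != X) on D(W)={2,4,5,6} D(X)={2,3,4,5}: no change
Constraint 4 (W < V) on D(W)={2,4,5,6} D(V)={2,3,4,5,6}: W {2,4,5,6}->{2,4,5}; V {2,3,4,5,6}->{3,4,5,6}
So after constraint 4: D(V) = {3,4,5,6}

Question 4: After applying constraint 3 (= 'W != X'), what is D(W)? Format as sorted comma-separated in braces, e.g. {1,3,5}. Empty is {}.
Constraint 1 (V != W) on D(V)={2,3,4,5,6} D(W)={2,4,5,6}: no change
Constraint 2 (W != V) on D(W)={2,4,5,6} D(V)={2,3,4,5,6}: no change
Constraint 3 (W != X) on D(W)={2,4,5,6} D(X)={2,3,4,5}: no change
So after constraint 3: D(W) = {2,4,5,6}

Answer: {2,4,5,6}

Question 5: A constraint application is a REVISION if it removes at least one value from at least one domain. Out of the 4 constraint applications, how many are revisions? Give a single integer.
Constraint 1 (V != W) on D(V)={2,3,4,5,6} D(W)={2,4,5,6}: no change => not a revision
Constraint 2 (W != V) on D(W)={2,4,5,6} D(V)={2,3,4,5,6}: no change => not a revision
Constraint 3 (W != X) on D(W)={2,4,5,6} D(X)={2,3,4,5}: no change => not a revision
Constraint 4 (W < V) on D(W)={2,4,5,6} D(V)={2,3,4,5,6}: W {2,4,5,6}->{2,4,5}; V {2,3,4,5,6}->{3,4,5,6} => REVISION
Total revisions = 1

Answer: 1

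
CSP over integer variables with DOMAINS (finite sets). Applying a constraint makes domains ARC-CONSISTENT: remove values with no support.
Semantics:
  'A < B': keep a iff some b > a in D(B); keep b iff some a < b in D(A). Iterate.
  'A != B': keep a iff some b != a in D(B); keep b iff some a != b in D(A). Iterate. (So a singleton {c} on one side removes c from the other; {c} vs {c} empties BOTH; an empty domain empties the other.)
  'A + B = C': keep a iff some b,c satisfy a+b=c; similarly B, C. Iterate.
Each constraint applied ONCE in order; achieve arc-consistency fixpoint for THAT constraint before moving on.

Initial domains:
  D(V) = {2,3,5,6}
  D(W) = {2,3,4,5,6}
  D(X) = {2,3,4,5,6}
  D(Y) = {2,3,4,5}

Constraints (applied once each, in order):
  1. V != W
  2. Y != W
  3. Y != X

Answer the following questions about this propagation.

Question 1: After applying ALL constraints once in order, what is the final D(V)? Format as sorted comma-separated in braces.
Answer: {2,3,5,6}

Derivation:
Constraint 1 (V != W) on D(V)={2,3,5,6} D(W)={2,3,4,5,6}: no change
Constraint 2 (Y != W) on D(Y)={2,3,4,5} D(W)={2,3,4,5,6}: no change
Constraint 3 (Y != X) on D(Y)={2,3,4,5} D(X)={2,3,4,5,6}: no change
So after all 3 constraints: D(V) = {2,3,5,6}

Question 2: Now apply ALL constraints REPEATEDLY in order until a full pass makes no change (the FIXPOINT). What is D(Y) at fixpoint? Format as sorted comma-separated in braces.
pass 0 (initial): D(Y)={2,3,4,5}
pass 1: no change
Fixpoint after 1 passes: D(Y) = {2,3,4,5}

Answer: {2,3,4,5}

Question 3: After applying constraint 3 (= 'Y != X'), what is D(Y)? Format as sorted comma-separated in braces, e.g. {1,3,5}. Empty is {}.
Constraint 1 (V != W) on D(V)={2,3,5,6} D(W)={2,3,4,5,6}: no change
Constraint 2 (Y != W) on D(Y)={2,3,4,5} D(W)={2,3,4,5,6}: no change
Constraint 3 (Y != X) on D(Y)={2,3,4,5} D(X)={2,3,4,5,6}: no change
So after constraint 3: D(Y) = {2,3,4,5}

Answer: {2,3,4,5}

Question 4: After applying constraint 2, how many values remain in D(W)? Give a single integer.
Answer: 5

Derivation:
Constraint 1 (V != W) on D(V)={2,3,5,6} D(W)={2,3,4,5,6}: no change
Constraint 2 (Y != W) on D(Y)={2,3,4,5} D(W)={2,3,4,5,6}: no change
So after constraint 2: D(W)={2,3,4,5,6}, size = 5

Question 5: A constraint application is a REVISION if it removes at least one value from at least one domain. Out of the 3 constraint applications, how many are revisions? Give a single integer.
Constraint 1 (V != W) on D(V)={2,3,5,6} D(W)={2,3,4,5,6}: no change => not a revision
Constraint 2 (Y != W) on D(Y)={2,3,4,5} D(W)={2,3,4,5,6}: no change => not a revision
Constraint 3 (Y != X) on D(Y)={2,3,4,5} D(X)={2,3,4,5,6}: no change => not a revision
Total revisions = 0

Answer: 0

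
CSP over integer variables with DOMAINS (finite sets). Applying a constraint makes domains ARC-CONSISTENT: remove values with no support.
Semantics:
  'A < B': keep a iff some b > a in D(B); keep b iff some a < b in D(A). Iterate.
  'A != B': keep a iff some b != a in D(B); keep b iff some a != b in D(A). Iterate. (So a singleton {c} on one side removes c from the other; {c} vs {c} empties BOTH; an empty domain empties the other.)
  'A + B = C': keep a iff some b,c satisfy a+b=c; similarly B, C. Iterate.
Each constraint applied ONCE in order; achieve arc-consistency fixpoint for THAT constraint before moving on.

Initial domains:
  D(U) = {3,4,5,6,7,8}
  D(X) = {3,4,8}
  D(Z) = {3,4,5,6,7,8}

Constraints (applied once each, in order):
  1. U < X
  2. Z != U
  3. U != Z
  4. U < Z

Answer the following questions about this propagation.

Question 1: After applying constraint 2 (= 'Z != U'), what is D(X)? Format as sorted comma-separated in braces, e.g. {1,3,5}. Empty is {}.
Answer: {4,8}

Derivation:
Constraint 1 (U < X) on D(U)={3,4,5,6,7,8} D(X)={3,4,8}: U {3,4,5,6,7,8}->{3,4,5,6,7}; X {3,4,8}->{4,8}
Constraint 2 (Z != U) on D(Z)={3,4,5,6,7,8} D(U)={3,4,5,6,7}: no change
So after constraint 2: D(X) = {4,8}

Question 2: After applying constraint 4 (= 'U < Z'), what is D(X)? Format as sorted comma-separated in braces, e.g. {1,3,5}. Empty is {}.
Answer: {4,8}

Derivation:
Constraint 1 (U < X) on D(U)={3,4,5,6,7,8} D(X)={3,4,8}: U {3,4,5,6,7,8}->{3,4,5,6,7}; X {3,4,8}->{4,8}
Constraint 2 (Z != U) on D(Z)={3,4,5,6,7,8} D(U)={3,4,5,6,7}: no change
Constraint 3 (U != Z) on D(U)={3,4,5,6,7} D(Z)={3,4,5,6,7,8}: no change
Constraint 4 (U < Z) on D(U)={3,4,5,6,7} D(Z)={3,4,5,6,7,8}: Z {3,4,5,6,7,8}->{4,5,6,7,8}
So after constraint 4: D(X) = {4,8}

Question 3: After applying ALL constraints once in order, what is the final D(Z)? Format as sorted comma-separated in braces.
Answer: {4,5,6,7,8}

Derivation:
Constraint 1 (U < X) on D(U)={3,4,5,6,7,8} D(X)={3,4,8}: U {3,4,5,6,7,8}->{3,4,5,6,7}; X {3,4,8}->{4,8}
Constraint 2 (Z != U) on D(Z)={3,4,5,6,7,8} D(U)={3,4,5,6,7}: no change
Constraint 3 (U != Z) on D(U)={3,4,5,6,7} D(Z)={3,4,5,6,7,8}: no change
Constraint 4 (U < Z) on D(U)={3,4,5,6,7} D(Z)={3,4,5,6,7,8}: Z {3,4,5,6,7,8}->{4,5,6,7,8}
So after all 4 constraints: D(Z) = {4,5,6,7,8}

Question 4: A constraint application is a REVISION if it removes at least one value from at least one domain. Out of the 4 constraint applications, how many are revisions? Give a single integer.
Constraint 1 (U < X) on D(U)={3,4,5,6,7,8} D(X)={3,4,8}: U {3,4,5,6,7,8}->{3,4,5,6,7}; X {3,4,8}->{4,8} => REVISION
Constraint 2 (Z != U) on D(Z)={3,4,5,6,7,8} D(U)={3,4,5,6,7}: no change => not a revision
Constraint 3 (U != Z) on D(U)={3,4,5,6,7} D(Z)={3,4,5,6,7,8}: no change => not a revision
Constraint 4 (U < Z) on D(U)={3,4,5,6,7} D(Z)={3,4,5,6,7,8}: Z {3,4,5,6,7,8}->{4,5,6,7,8} => REVISION
Total revisions = 2

Answer: 2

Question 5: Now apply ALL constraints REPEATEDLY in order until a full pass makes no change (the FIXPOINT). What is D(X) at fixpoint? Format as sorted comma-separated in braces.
Answer: {4,8}

Derivation:
pass 0 (initial): D(X)={3,4,8}
pass 1: U {3,4,5,6,7,8}->{3,4,5,6,7}; X {3,4,8}->{4,8}; Z {3,4,5,6,7,8}->{4,5,6,7,8}
pass 2: no change
Fixpoint after 2 passes: D(X) = {4,8}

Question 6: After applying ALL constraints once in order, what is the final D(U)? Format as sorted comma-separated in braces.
Constraint 1 (U < X) on D(U)={3,4,5,6,7,8} D(X)={3,4,8}: U {3,4,5,6,7,8}->{3,4,5,6,7}; X {3,4,8}->{4,8}
Constraint 2 (Z != U) on D(Z)={3,4,5,6,7,8} D(U)={3,4,5,6,7}: no change
Constraint 3 (U != Z) on D(U)={3,4,5,6,7} D(Z)={3,4,5,6,7,8}: no change
Constraint 4 (U < Z) on D(U)={3,4,5,6,7} D(Z)={3,4,5,6,7,8}: Z {3,4,5,6,7,8}->{4,5,6,7,8}
So after all 4 constraints: D(U) = {3,4,5,6,7}

Answer: {3,4,5,6,7}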